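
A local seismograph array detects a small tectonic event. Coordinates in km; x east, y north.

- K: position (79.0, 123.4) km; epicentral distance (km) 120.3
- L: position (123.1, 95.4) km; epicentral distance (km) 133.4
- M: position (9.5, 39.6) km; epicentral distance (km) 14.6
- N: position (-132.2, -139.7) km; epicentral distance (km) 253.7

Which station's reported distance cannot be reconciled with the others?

Solve using three stations at a time. Using K, L, M (subtract circle equations pairwise → linear system) gives (x, y) ≈ (9.8, 25.0).
Distances from that point to each station vs reported:
  K: calculated 120.3 vs reported 120.3 → residual 0.0 km
  L: calculated 133.4 vs reported 133.4 → residual 0.0 km
  M: calculated 14.6 vs reported 14.6 → residual 0.0 km
  N: calculated 217.5 vs reported 253.7 → residual 36.2 km
K, L, M are mutually consistent (residuals ≈ 0); N is off by 36.2 km.

N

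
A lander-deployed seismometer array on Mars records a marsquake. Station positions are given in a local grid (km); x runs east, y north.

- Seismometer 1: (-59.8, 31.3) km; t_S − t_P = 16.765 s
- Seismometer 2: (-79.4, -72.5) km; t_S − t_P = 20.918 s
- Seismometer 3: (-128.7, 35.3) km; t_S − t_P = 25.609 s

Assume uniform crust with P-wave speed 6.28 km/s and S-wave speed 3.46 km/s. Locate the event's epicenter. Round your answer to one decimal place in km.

(65.2, -1.3)

Distance from S−P lag: d = Δt · v_P v_S / (v_P − v_S) = Δt · (6.28·3.46)/(6.28−3.46) ≈ 7.7052·Δt.
So d_Seismometer 1 = 129.18, d_Seismometer 2 = 161.18, d_Seismometer 3 = 197.32 km.
Circle about each station: (x + 59.8)² + (y − 31.3)² = 129.18²; (x + 79.4)² + (y + 72.5)² = 161.18²; (x + 128.7)² + (y − 35.3)² = 197.32².
Subtracting pairs of circle equations eliminates x²+y² and gives linear equations (the radical axes):
-39.2 x − 207.6 y = -2286.64
-137.8 x + 8.0 y = -8993.66
Solving the 2×2 system: x ≈ 65.2, y ≈ -1.3 km.
Check against Seismometer 1 (with the unrounded x, y): √((x + 59.8)²+(y − 31.3)²) = 129.17 ≈ 129.18 km. ✓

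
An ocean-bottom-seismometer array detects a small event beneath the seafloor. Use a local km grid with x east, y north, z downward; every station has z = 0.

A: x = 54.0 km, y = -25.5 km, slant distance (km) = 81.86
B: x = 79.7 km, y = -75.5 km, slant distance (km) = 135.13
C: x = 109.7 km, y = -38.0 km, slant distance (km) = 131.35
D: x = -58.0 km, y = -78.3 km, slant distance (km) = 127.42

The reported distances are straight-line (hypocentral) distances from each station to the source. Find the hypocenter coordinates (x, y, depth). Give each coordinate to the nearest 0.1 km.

Each station gives a sphere (x−x_i)² + (y−y_i)² + z² = d_i² (stations at z=0).
Subtracting the A sphere from B and C: z² cancels, leaving linear equations in x and y:
51.4 x − 100.0 y = -3072.97
111.4 x − 25.0 y = -639.92
Solving: x ≈ 1.302, y ≈ 31.399 km (keep extra digits for the depth step; rounded: 1.3, 31.4).
Then from the A sphere: z² = 81.86² − (x − 54.0)² − (y + 25.5)² with x = 1.302, y = 31.399, so z ≈ 26.201 ≈ 26.2 km.
Check against D (with the unrounded solution): distance 127.42 ≈ 127.42 km. ✓

x ≈ 1.3 km, y ≈ 31.4 km, depth ≈ 26.2 km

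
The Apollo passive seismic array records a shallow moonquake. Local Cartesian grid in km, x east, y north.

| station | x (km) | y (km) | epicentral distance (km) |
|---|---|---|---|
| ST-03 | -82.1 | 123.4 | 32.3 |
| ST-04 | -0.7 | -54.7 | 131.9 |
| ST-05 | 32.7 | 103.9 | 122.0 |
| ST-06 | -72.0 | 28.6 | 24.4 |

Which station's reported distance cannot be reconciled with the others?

ST-03

Solve using three stations at a time. Using ST-04, ST-05, ST-06 (subtract circle equations pairwise → linear system) gives (x, y) ≈ (-77.8, 52.3).
Distances from that point to each station vs reported:
  ST-03: calculated 71.2 vs reported 32.3 → residual 38.9 km
  ST-04: calculated 131.9 vs reported 131.9 → residual 0.0 km
  ST-05: calculated 122.0 vs reported 122.0 → residual 0.0 km
  ST-06: calculated 24.4 vs reported 24.4 → residual 0.0 km
ST-04, ST-05, ST-06 are mutually consistent (residuals ≈ 0); ST-03 is off by 38.9 km.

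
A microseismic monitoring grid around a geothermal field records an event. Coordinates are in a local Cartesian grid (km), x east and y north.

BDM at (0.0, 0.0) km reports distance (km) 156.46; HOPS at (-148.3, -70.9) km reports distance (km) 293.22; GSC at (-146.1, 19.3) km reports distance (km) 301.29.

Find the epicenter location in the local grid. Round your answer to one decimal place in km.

144.7 km east, -59.5 km north

Circle about each station: x² + y² = 156.46²; (x + 148.3)² + (y + 70.9)² = 293.22²; (x + 146.1)² + (y − 19.3)² = 301.29².
Subtracting the BDM equation from the HOPS and GSC equations removes the quadratic terms:
-296.6 x − 141.8 y = -34478.54
-292.2 x + 38.6 y = -44578.23
Solving the 2×2 system: x ≈ 144.7, y ≈ -59.5 km.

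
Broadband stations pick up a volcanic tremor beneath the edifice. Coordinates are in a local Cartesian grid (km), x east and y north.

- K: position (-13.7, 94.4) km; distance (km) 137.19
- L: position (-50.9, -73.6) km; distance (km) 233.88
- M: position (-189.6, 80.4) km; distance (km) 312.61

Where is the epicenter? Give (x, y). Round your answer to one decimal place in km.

123.0 km east, 82.8 km north

Circle about each station: (x + 13.7)² + (y − 94.4)² = 137.19²; (x + 50.9)² + (y + 73.6)² = 233.88²; (x + 189.6)² + (y − 80.4)² = 312.61².
Subtracting pairs of circle equations eliminates x²+y² and gives linear equations (the radical axes):
-74.4 x − 336.0 y = -36970.04
-351.8 x − 28.0 y = -45590.65
Solving the 2×2 system: x ≈ 123.0, y ≈ 82.8 km.
Check against K (with the unrounded x, y): √((x + 13.7)²+(y − 94.4)²) = 137.19 ≈ 137.19 km. ✓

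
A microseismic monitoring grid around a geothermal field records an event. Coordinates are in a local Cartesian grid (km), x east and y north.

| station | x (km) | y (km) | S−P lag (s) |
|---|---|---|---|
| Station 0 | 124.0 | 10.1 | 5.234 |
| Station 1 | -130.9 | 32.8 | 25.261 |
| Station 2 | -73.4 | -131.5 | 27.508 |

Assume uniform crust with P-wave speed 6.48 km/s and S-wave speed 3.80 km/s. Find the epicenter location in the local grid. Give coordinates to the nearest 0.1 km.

(100.4, 52.0)

Distance from S−P lag: d = Δt · v_P v_S / (v_P − v_S) = Δt · (6.48·3.80)/(6.48−3.80) ≈ 9.1881·Δt.
So d_Station 0 = 48.09, d_Station 1 = 232.10, d_Station 2 = 252.75 km.
Circle about each station: (x − 124.0)² + (y − 10.1)² = 48.09²; (x + 130.9)² + (y − 32.8)² = 232.10²; (x + 73.4)² + (y + 131.5)² = 252.75².
Subtracting pairs of circle equations eliminates x²+y² and gives linear equations (the radical axes):
-509.8 x + 45.4 y = -48825.12
-394.8 x − 283.2 y = -54368.11
Solving the 2×2 system: x ≈ 100.4, y ≈ 52.0 km.
Check against Station 0 (with the unrounded x, y): √((x − 124.0)²+(y − 10.1)²) = 48.09 ≈ 48.09 km. ✓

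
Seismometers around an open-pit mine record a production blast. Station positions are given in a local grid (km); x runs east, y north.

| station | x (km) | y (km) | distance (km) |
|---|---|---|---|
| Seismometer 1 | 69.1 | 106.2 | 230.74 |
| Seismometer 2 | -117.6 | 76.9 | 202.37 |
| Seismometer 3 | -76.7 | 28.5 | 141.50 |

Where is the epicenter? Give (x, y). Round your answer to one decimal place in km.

Circle about each station: (x − 69.1)² + (y − 106.2)² = 230.74²; (x + 117.6)² + (y − 76.9)² = 202.37²; (x + 76.7)² + (y − 28.5)² = 141.50².
Subtracting pairs of circle equations eliminates x²+y² and gives linear equations (the radical axes):
-373.4 x − 58.6 y = 15977.45
-291.6 x − 155.4 y = 23860.59
Solving the 2×2 system: x ≈ -26.5, y ≈ -103.8 km.

x ≈ -26.5 km, y ≈ -103.8 km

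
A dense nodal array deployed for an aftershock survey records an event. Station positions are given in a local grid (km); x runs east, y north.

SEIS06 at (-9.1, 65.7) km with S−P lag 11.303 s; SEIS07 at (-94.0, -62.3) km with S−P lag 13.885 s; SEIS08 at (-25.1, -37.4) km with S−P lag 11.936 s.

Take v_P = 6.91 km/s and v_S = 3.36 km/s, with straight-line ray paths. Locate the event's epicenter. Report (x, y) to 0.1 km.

Distance from S−P lag: d = Δt · v_P v_S / (v_P − v_S) = Δt · (6.91·3.36)/(6.91−3.36) ≈ 6.5402·Δt.
So d_SEIS06 = 73.92, d_SEIS07 = 90.81, d_SEIS08 = 78.06 km.
Circle about each station: (x + 9.1)² + (y − 65.7)² = 73.92²; (x + 94.0)² + (y + 62.3)² = 90.81²; (x + 25.1)² + (y + 37.4)² = 78.06².
Subtracting pairs of circle equations eliminates x²+y² and gives linear equations (the radical axes):
-169.8 x − 256.0 y = 5535.70
-32.0 x − 206.2 y = -2999.73
Solving the 2×2 system: x ≈ -71.2, y ≈ 25.6 km.
Check against SEIS06 (with the unrounded x, y): √((x + 9.1)²+(y − 65.7)²) = 73.92 ≈ 73.92 km. ✓

(-71.2, 25.6)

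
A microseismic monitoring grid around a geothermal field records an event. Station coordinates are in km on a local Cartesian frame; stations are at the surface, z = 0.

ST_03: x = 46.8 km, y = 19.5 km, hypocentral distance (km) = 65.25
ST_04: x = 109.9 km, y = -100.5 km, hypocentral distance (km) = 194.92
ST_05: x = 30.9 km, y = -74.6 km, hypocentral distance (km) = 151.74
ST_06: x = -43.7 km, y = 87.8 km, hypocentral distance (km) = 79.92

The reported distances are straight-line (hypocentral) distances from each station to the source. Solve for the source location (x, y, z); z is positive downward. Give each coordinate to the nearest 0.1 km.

Each station gives a sphere (x−x_i)² + (y−y_i)² + z² = d_i² (stations at z=0).
Subtracting the ST_03 sphere from ST_04 and ST_05: z² cancels, leaving linear equations in x and y:
126.2 x − 240.0 y = -14128.47
-31.8 x − 188.2 y = -14817.99
Solving: x ≈ 28.593, y ≈ 73.904 km (keep extra digits for the depth step; rounded: 28.6, 73.9).
Then from the ST_03 sphere: z² = 65.25² − (x − 46.8)² − (y − 19.5)² with x = 28.593, y = 73.904, so z ≈ 31.085 ≈ 31.1 km.
Check against ST_06 (with the unrounded solution): distance 79.91 ≈ 79.92 km. ✓

x ≈ 28.6 km, y ≈ 73.9 km, depth ≈ 31.1 km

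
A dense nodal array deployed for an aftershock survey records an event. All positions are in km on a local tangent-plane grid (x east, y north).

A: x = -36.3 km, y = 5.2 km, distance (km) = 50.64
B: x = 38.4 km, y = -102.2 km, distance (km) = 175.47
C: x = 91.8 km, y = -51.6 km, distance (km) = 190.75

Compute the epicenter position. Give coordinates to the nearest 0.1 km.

Circle about each station: (x + 36.3)² + (y − 5.2)² = 50.64²; (x − 38.4)² + (y + 102.2)² = 175.47²; (x − 91.8)² + (y + 51.6)² = 190.75².
Subtracting pairs of circle equations eliminates x²+y² and gives linear equations (the radical axes):
149.4 x − 214.8 y = -17650.64
256.2 x − 113.6 y = -24076.08
Solving the 2×2 system: x ≈ -83.2, y ≈ 24.3 km.

-83.2 km east, 24.3 km north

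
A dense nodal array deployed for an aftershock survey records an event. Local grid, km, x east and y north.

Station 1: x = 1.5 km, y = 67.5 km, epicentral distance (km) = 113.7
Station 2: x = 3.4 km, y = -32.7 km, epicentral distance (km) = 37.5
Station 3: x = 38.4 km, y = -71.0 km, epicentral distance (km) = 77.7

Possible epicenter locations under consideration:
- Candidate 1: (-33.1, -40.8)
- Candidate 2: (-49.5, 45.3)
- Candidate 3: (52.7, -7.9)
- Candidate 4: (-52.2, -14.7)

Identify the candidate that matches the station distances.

For each candidate, compare |candidate − station| to the reported distance:
Candidate 1: residuals Station 1 0.0, Station 2 0.1, Station 3 0.1 → max 0.1 km
Candidate 2: residuals Station 1 58.1, Station 2 56.7, Station 3 68.1 → max 68.1 km
Candidate 3: residuals Station 1 22.6, Station 2 17.7, Station 3 13.0 → max 22.6 km
Candidate 4: residuals Station 1 15.5, Station 2 20.9, Station 3 29.0 → max 29.0 km
Only Candidate 1 has all residuals ≈ 0.

Candidate 1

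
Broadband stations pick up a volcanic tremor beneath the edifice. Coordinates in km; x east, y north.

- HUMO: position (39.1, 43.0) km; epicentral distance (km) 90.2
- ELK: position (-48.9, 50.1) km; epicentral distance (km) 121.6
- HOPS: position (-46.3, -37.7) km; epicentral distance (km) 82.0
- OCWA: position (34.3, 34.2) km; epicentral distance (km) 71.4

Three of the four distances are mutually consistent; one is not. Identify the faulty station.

HUMO

Solve using three stations at a time. Using ELK, HOPS, OCWA (subtract circle equations pairwise → linear system) gives (x, y) ≈ (35.8, -37.2).
Distances from that point to each station vs reported:
  HUMO: calculated 80.3 vs reported 90.2 → residual 9.9 km
  ELK: calculated 121.6 vs reported 121.6 → residual 0.0 km
  HOPS: calculated 82.1 vs reported 82.0 → residual 0.1 km
  OCWA: calculated 71.5 vs reported 71.4 → residual 0.1 km
ELK, HOPS, OCWA are mutually consistent (residuals ≈ 0); HUMO is off by 9.9 km.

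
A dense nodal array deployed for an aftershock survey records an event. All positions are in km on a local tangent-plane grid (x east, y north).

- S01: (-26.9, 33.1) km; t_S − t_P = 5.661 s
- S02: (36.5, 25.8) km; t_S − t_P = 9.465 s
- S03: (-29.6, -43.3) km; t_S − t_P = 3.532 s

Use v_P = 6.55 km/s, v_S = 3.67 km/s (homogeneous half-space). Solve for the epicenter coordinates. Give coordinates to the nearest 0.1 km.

Distance from S−P lag: d = Δt · v_P v_S / (v_P − v_S) = Δt · (6.55·3.67)/(6.55−3.67) ≈ 8.3467·Δt.
So d_S01 = 47.25, d_S02 = 79.00, d_S03 = 29.48 km.
Circle about each station: (x + 26.9)² + (y − 33.1)² = 47.25²; (x − 36.5)² + (y − 25.8)² = 79.00²; (x + 29.6)² + (y + 43.3)² = 29.48².
Subtracting the S01 equation from the S02 and S03 equations removes the quadratic terms:
126.8 x − 14.6 y = -3829.77
-5.4 x − 152.8 y = 2295.32
Solving the 2×2 system: x ≈ -31.8, y ≈ -13.9 km.

x ≈ -31.8 km, y ≈ -13.9 km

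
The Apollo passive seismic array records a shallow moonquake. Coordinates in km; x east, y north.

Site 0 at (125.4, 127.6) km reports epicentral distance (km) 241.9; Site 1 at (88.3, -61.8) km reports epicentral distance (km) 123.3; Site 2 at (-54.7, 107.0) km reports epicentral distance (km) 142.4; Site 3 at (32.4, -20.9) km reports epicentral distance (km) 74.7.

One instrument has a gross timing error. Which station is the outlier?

Site 2

Solve using three stations at a time. Using Site 0, Site 1, Site 3 (subtract circle equations pairwise → linear system) gives (x, y) ≈ (-34.8, -53.7).
Distances from that point to each station vs reported:
  Site 0: calculated 241.9 vs reported 241.9 → residual 0.0 km
  Site 1: calculated 123.3 vs reported 123.3 → residual 0.0 km
  Site 2: calculated 161.9 vs reported 142.4 → residual 19.5 km
  Site 3: calculated 74.7 vs reported 74.7 → residual 0.0 km
Site 0, Site 1, Site 3 are mutually consistent (residuals ≈ 0); Site 2 is off by 19.5 km.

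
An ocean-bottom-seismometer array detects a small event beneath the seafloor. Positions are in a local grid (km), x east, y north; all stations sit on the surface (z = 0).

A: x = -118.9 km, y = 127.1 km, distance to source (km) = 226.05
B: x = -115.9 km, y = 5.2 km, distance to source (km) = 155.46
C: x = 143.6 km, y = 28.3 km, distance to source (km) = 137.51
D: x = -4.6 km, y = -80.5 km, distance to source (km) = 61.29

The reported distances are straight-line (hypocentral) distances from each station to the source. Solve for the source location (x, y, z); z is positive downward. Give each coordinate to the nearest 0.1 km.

Each station gives a sphere (x−x_i)² + (y−y_i)² + z² = d_i² (stations at z=0).
Subtracting the A sphere from B and C: z² cancels, leaving linear equations in x and y:
6.0 x − 243.8 y = 10099.02
525.0 x − 197.6 y = 23319.83
Solving: x ≈ 29.097, y ≈ -40.707 km (keep extra digits for the depth step; rounded: 29.1, -40.7).
Then from the A sphere: z² = 226.05² − (x + 118.9)² − (y − 127.1)² with x = 29.097, y = -40.707, so z ≈ 32.192 ≈ 32.2 km.
Check against D (with the unrounded solution): distance 61.28 ≈ 61.29 km. ✓

(29.1, -40.7, 32.2)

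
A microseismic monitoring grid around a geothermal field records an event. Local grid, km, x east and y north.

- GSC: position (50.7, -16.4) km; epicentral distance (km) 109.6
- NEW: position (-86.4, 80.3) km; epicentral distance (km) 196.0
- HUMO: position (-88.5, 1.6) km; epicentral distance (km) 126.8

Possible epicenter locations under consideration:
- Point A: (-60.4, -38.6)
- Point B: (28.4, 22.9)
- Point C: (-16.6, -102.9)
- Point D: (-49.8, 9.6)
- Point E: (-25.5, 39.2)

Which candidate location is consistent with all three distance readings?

Point C

For each candidate, compare |candidate − station| to the reported distance:
Point A: residuals GSC 3.7, NEW 74.3, HUMO 77.8 → max 77.8 km
Point B: residuals GSC 64.4, NEW 67.6, HUMO 8.0 → max 67.6 km
Point C: residuals GSC 0.0, NEW 0.0, HUMO 0.0 → max 0.0 km
Point D: residuals GSC 5.8, NEW 116.4, HUMO 87.3 → max 116.4 km
Point E: residuals GSC 15.3, NEW 122.5, HUMO 53.4 → max 122.5 km
Only Point C has all residuals ≈ 0.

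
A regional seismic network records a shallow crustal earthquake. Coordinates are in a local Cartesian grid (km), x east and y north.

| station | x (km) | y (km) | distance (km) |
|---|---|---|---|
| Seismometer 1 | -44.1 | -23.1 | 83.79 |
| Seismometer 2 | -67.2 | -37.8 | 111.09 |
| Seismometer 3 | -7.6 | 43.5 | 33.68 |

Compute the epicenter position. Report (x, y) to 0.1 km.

Circle about each station: (x + 44.1)² + (y + 23.1)² = 83.79²; (x + 67.2)² + (y + 37.8)² = 111.09²; (x + 7.6)² + (y − 43.5)² = 33.68².
Subtracting the Seismometer 1 equation from the Seismometer 2 and Seismometer 3 equations removes the quadratic terms:
-46.2 x − 29.4 y = -1853.96
73.0 x + 133.2 y = 5358.01
Solving the 2×2 system: x ≈ 22.3, y ≈ 28.0 km.

(22.3, 28.0)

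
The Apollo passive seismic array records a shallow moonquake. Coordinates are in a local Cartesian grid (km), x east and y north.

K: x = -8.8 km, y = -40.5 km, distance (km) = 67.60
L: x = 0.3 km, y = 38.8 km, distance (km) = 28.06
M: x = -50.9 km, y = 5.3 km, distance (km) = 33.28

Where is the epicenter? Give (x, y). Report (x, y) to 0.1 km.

(-24.3, 25.3)

Circle about each station: (x + 8.8)² + (y + 40.5)² = 67.60²; (x − 0.3)² + (y − 38.8)² = 28.06²; (x + 50.9)² + (y − 5.3)² = 33.28².
Subtracting the K equation from the L and M equations removes the quadratic terms:
18.2 x + 158.6 y = 3570.24
-84.2 x + 91.6 y = 4363.41
Solving the 2×2 system: x ≈ -24.3, y ≈ 25.3 km.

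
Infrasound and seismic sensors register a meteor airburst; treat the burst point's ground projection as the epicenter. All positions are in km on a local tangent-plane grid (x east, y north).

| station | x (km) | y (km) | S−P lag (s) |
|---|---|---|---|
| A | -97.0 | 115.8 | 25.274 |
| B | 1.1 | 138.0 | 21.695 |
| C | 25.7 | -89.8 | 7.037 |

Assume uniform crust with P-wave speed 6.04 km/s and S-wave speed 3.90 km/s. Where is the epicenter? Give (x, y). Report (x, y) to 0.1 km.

x ≈ 102.3 km, y ≈ -78.3 km

Distance from S−P lag: d = Δt · v_P v_S / (v_P − v_S) = Δt · (6.04·3.90)/(6.04−3.90) ≈ 11.0075·Δt.
So d_A = 278.20, d_B = 238.81, d_C = 77.46 km.
Circle about each station: (x + 97.0)² + (y − 115.8)² = 278.20²; (x − 1.1)² + (y − 138.0)² = 238.81²; (x − 25.7)² + (y + 89.8)² = 77.46².
Subtracting the A equation from the B and C equations removes the quadratic terms:
196.2 x + 44.4 y = 16591.59
245.4 x − 411.2 y = 57301.08
Solving the 2×2 system: x ≈ 102.3, y ≈ -78.3 km.
Check against A (with the unrounded x, y): √((x + 97.0)²+(y − 115.8)²) = 278.20 ≈ 278.20 km. ✓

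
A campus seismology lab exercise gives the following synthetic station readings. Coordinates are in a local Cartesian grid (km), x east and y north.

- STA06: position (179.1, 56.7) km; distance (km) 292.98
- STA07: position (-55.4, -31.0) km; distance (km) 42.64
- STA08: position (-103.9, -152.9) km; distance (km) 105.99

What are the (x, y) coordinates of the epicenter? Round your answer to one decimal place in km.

Circle about each station: (x − 179.1)² + (y − 56.7)² = 292.98²; (x + 55.4)² + (y + 31.0)² = 42.64²; (x + 103.9)² + (y + 152.9)² = 105.99².
Subtracting pairs of circle equations eliminates x²+y² and gives linear equations (the radical axes):
-469.0 x − 175.4 y = 52757.57
-566.0 x − 419.2 y = 73485.32
Solving the 2×2 system: x ≈ -94.8, y ≈ -47.3 km.
Check against STA06 (with the unrounded x, y): √((x − 179.1)²+(y − 56.7)²) = 292.98 ≈ 292.98 km. ✓

(-94.8, -47.3)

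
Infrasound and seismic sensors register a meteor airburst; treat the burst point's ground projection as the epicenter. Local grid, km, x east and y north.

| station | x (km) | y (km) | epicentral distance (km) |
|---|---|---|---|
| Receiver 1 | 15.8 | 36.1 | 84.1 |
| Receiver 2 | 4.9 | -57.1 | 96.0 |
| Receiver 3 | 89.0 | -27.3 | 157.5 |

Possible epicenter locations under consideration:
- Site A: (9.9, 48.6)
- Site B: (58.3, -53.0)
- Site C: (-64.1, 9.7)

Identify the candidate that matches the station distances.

For each candidate, compare |candidate − station| to the reported distance:
Site A: residuals Receiver 1 70.3, Receiver 2 9.8, Receiver 3 47.9 → max 70.3 km
Site B: residuals Receiver 1 14.6, Receiver 2 42.4, Receiver 3 117.5 → max 117.5 km
Site C: residuals Receiver 1 0.0, Receiver 2 0.0, Receiver 3 0.0 → max 0.0 km
Only Site C has all residuals ≈ 0.

Site C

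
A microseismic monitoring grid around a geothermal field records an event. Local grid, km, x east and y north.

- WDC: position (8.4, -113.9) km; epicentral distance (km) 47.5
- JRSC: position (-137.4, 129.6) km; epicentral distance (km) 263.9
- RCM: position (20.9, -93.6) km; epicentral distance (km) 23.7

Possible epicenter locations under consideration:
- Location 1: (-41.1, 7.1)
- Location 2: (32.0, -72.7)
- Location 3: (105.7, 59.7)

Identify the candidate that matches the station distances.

Location 2

For each candidate, compare |candidate − station| to the reported distance:
Location 1: residuals WDC 83.2, JRSC 108.1, RCM 94.6 → max 108.1 km
Location 2: residuals WDC 0.0, JRSC 0.0, RCM 0.0 → max 0.0 km
Location 3: residuals WDC 151.5, JRSC 11.0, RCM 151.5 → max 151.5 km
Only Location 2 has all residuals ≈ 0.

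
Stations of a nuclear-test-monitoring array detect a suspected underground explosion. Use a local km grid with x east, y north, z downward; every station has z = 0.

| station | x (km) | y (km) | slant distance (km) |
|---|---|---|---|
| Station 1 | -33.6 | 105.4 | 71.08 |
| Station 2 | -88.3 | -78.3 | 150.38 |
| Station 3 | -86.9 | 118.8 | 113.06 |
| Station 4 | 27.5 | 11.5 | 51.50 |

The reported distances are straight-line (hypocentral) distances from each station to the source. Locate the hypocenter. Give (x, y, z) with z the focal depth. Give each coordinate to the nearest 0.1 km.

(-4.7, 44.6, 22.8)

Each station gives a sphere (x−x_i)² + (y−y_i)² + z² = d_i² (stations at z=0).
Subtracting the Station 1 sphere from Station 2 and Station 3: z² cancels, leaving linear equations in x and y:
-109.4 x − 367.4 y = -15872.12
-106.6 x + 26.8 y = 1696.73
Solving: x ≈ -4.704, y ≈ 44.602 km (keep extra digits for the depth step; rounded: -4.7, 44.6).
Then from the Station 1 sphere: z² = 71.08² − (x + 33.6)² − (y − 105.4)² with x = -4.704, y = 44.602, so z ≈ 22.825 ≈ 22.8 km.
Check against Station 4 (with the unrounded solution): distance 51.51 ≈ 51.50 km. ✓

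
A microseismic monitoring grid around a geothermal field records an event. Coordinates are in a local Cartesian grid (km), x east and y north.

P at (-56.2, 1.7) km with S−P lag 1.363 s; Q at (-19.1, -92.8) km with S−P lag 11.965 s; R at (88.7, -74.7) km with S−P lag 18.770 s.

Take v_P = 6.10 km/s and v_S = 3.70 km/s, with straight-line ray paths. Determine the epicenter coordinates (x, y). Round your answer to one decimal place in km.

Distance from S−P lag: d = Δt · v_P v_S / (v_P − v_S) = Δt · (6.10·3.70)/(6.10−3.70) ≈ 9.4042·Δt.
So d_P = 12.82, d_Q = 112.52, d_R = 176.52 km.
Circle about each station: (x + 56.2)² + (y − 1.7)² = 12.82²; (x + 19.1)² + (y + 92.8)² = 112.52²; (x − 88.7)² + (y + 74.7)² = 176.52².
Subtracting pairs of circle equations eliminates x²+y² and gives linear equations (the radical axes):
74.2 x − 189.0 y = -6681.08
289.8 x − 152.8 y = -20708.51
Solving the 2×2 system: x ≈ -66.6, y ≈ 9.2 km.

(-66.6, 9.2)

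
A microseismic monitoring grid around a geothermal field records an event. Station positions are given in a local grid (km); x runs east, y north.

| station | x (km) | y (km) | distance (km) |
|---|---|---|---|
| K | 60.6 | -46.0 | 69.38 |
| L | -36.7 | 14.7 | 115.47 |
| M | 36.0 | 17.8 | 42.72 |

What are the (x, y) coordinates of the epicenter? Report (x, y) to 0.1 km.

x ≈ 78.6 km, y ≈ 21.0 km

Circle about each station: (x − 60.6)² + (y + 46.0)² = 69.38²; (x + 36.7)² + (y − 14.7)² = 115.47²; (x − 36.0)² + (y − 17.8)² = 42.72².
Subtracting the K equation from the L and M equations removes the quadratic terms:
-194.6 x + 121.4 y = -12745.12
-49.2 x + 127.6 y = -1186.93
Solving the 2×2 system: x ≈ 78.6, y ≈ 21.0 km.
Check against K (with the unrounded x, y): √((x − 60.6)²+(y + 46.0)²) = 69.38 ≈ 69.38 km. ✓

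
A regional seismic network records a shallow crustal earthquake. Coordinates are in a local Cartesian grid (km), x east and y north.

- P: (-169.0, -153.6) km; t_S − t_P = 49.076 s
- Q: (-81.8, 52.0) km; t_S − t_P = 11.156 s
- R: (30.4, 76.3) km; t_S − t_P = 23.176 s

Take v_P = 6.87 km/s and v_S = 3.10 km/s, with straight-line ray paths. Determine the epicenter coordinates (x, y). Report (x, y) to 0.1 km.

-95.1 km east, 113.6 km north

Distance from S−P lag: d = Δt · v_P v_S / (v_P − v_S) = Δt · (6.87·3.10)/(6.87−3.10) ≈ 5.6491·Δt.
So d_P = 277.23, d_Q = 63.02, d_R = 130.92 km.
Circle about each station: (x + 169.0)² + (y + 153.6)² = 277.23²; (x + 81.8)² + (y − 52.0)² = 63.02²; (x − 30.4)² + (y − 76.3)² = 130.92².
Subtracting the P equation from the Q and R equations removes the quadratic terms:
174.4 x + 411.2 y = 30126.23
398.8 x + 459.8 y = 14308.32
Solving the 2×2 system: x ≈ -95.1, y ≈ 113.6 km.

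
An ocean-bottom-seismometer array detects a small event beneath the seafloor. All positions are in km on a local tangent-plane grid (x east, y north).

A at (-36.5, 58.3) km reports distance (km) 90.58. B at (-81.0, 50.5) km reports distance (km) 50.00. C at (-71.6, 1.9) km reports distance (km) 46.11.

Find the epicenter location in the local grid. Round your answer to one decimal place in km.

Circle about each station: (x + 36.5)² + (y − 58.3)² = 90.58²; (x + 81.0)² + (y − 50.5)² = 50.00²; (x + 71.6)² + (y − 1.9)² = 46.11².
Subtracting pairs of circle equations eliminates x²+y² and gives linear equations (the radical axes):
-89.0 x − 15.6 y = 10084.85
-70.2 x − 112.8 y = 6477.63
Solving the 2×2 system: x ≈ -115.9, y ≈ 14.7 km.

(-115.9, 14.7)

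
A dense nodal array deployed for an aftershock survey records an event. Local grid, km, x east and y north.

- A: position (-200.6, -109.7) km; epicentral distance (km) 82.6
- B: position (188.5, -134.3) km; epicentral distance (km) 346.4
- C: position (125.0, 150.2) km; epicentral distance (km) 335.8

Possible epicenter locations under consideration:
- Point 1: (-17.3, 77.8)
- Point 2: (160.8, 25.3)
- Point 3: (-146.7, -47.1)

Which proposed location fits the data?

For each candidate, compare |candidate − station| to the reported distance:
Point 1: residuals A 179.6, B 50.9, C 176.1 → max 179.6 km
Point 2: residuals A 303.2, B 184.4, C 205.9 → max 303.2 km
Point 3: residuals A 0.0, B 0.0, C 0.0 → max 0.0 km
Only Point 3 has all residuals ≈ 0.

Point 3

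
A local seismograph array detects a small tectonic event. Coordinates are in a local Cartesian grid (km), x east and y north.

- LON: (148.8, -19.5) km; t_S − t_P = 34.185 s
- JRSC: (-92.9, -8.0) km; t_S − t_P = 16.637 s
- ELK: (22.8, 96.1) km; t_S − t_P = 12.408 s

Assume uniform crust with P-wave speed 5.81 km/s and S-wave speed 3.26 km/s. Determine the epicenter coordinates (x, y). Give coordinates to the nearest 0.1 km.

(-67.8, 113.0)

Distance from S−P lag: d = Δt · v_P v_S / (v_P − v_S) = Δt · (5.81·3.26)/(5.81−3.26) ≈ 7.4277·Δt.
So d_LON = 253.92, d_JRSC = 123.57, d_ELK = 92.16 km.
Circle about each station: (x − 148.8)² + (y + 19.5)² = 253.92²; (x + 92.9)² + (y + 8.0)² = 123.57²; (x − 22.8)² + (y − 96.1)² = 92.16².
Subtracting pairs of circle equations eliminates x²+y² and gives linear equations (the radical axes):
-483.4 x + 23.0 y = 35378.54
-252.0 x + 231.2 y = 43215.26
Solving the 2×2 system: x ≈ -67.8, y ≈ 113.0 km.
Check against LON (with the unrounded x, y): √((x − 148.8)²+(y + 19.5)²) = 253.93 ≈ 253.92 km. ✓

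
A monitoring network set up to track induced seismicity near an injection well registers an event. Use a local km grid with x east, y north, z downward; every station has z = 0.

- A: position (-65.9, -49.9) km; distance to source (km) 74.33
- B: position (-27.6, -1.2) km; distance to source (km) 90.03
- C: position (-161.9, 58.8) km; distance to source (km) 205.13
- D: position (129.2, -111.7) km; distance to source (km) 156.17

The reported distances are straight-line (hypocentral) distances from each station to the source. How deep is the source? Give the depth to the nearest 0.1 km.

z ≈ 47.5 km

Each station gives a sphere (x−x_i)² + (y−y_i)² + z² = d_i² (stations at z=0).
Subtracting the A sphere from B and C: z² cancels, leaving linear equations in x and y:
76.6 x + 97.4 y = -8650.07
-192.0 x + 217.4 y = -13717.14
Solving: x ≈ -15.401, y ≈ -76.698 km (keep extra digits for the depth step; rounded: -15.4, -76.7).
Then from the A sphere: z² = 74.33² − (x + 65.9)² − (y + 49.9)² with x = -15.401, y = -76.698, so z ≈ 47.504 ≈ 47.5 km.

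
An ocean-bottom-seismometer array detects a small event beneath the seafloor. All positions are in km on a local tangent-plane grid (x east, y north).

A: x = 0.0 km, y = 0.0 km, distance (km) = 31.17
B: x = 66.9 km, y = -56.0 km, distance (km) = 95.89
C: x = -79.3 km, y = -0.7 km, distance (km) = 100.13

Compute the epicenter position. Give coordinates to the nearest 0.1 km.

17.2 km east, 26.0 km north

Circle about each station: x² + y² = 31.17²; (x − 66.9)² + (y + 56.0)² = 95.89²; (x + 79.3)² + (y + 0.7)² = 100.13².
Subtracting the A equation from the B and C equations removes the quadratic terms:
133.8 x − 112.0 y = -611.71
-158.6 x − 1.4 y = -2765.47
Solving the 2×2 system: x ≈ 17.2, y ≈ 26.0 km.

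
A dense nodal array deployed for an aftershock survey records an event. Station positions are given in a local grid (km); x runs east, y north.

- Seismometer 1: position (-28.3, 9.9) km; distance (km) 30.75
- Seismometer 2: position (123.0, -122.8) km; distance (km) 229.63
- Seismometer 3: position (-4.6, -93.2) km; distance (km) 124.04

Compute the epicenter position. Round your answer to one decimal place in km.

-57.7 km east, 18.9 km north

Circle about each station: (x + 28.3)² + (y − 9.9)² = 30.75²; (x − 123.0)² + (y + 122.8)² = 229.63²; (x + 4.6)² + (y + 93.2)² = 124.04².
Subtracting the Seismometer 1 equation from the Seismometer 2 and Seismometer 3 equations removes the quadratic terms:
302.6 x − 265.4 y = -22474.43
47.4 x − 206.2 y = -6631.86
Solving the 2×2 system: x ≈ -57.7, y ≈ 18.9 km.
Check against Seismometer 1 (with the unrounded x, y): √((x + 28.3)²+(y − 9.9)²) = 30.74 ≈ 30.75 km. ✓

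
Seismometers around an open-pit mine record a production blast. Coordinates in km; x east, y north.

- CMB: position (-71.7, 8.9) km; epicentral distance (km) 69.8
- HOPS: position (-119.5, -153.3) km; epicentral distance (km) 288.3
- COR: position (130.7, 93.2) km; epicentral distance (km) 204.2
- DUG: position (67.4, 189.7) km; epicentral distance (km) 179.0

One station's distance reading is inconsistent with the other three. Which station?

HOPS

Solve using three stations at a time. Using CMB, COR, DUG (subtract circle equations pairwise → linear system) gives (x, y) ≈ (-73.0, 78.6).
Distances from that point to each station vs reported:
  CMB: calculated 69.8 vs reported 69.8 → residual 0.0 km
  HOPS: calculated 236.6 vs reported 288.3 → residual 51.7 km
  COR: calculated 204.2 vs reported 204.2 → residual 0.0 km
  DUG: calculated 179.0 vs reported 179.0 → residual 0.0 km
CMB, COR, DUG are mutually consistent (residuals ≈ 0); HOPS is off by 51.7 km.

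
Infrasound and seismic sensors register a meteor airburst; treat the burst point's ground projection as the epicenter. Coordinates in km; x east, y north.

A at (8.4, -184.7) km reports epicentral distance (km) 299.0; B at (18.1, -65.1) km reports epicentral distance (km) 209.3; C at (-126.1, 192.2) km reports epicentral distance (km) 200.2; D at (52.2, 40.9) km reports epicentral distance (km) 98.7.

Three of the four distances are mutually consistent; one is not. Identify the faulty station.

A

Solve using three stations at a time. Using B, C, D (subtract circle equations pairwise → linear system) gives (x, y) ≈ (66.7, 138.4).
Distances from that point to each station vs reported:
  A: calculated 328.4 vs reported 299.0 → residual 29.4 km
  B: calculated 209.3 vs reported 209.3 → residual 0.0 km
  C: calculated 200.2 vs reported 200.2 → residual 0.0 km
  D: calculated 98.6 vs reported 98.7 → residual 0.1 km
B, C, D are mutually consistent (residuals ≈ 0); A is off by 29.4 km.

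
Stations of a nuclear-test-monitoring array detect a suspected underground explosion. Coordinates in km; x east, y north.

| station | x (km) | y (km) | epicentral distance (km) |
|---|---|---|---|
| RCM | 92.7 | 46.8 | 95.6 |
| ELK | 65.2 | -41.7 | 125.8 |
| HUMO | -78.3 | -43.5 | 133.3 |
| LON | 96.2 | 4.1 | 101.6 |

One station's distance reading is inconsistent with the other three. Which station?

Solve using three stations at a time. Using RCM, ELK, HUMO (subtract circle equations pairwise → linear system) gives (x, y) ≈ (-1.1, 65.2).
Distances from that point to each station vs reported:
  RCM: calculated 95.6 vs reported 95.6 → residual 0.0 km
  ELK: calculated 125.8 vs reported 125.8 → residual 0.0 km
  HUMO: calculated 133.3 vs reported 133.3 → residual 0.0 km
  LON: calculated 114.9 vs reported 101.6 → residual 13.3 km
RCM, ELK, HUMO are mutually consistent (residuals ≈ 0); LON is off by 13.3 km.

LON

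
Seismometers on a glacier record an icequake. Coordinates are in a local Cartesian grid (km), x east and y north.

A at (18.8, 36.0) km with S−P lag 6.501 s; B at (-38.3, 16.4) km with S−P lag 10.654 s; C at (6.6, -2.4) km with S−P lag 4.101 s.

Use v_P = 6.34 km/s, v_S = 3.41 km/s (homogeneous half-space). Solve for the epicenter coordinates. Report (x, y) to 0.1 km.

Distance from S−P lag: d = Δt · v_P v_S / (v_P − v_S) = Δt · (6.34·3.41)/(6.34−3.41) ≈ 7.3786·Δt.
So d_A = 47.97, d_B = 78.61, d_C = 30.26 km.
Circle about each station: (x − 18.8)² + (y − 36.0)² = 47.97²; (x + 38.3)² + (y − 16.4)² = 78.61²; (x − 6.6)² + (y + 2.4)² = 30.26².
Subtracting the A equation from the B and C equations removes the quadratic terms:
-114.2 x − 39.2 y = -3792.00
-24.4 x − 76.8 y = -214.67
Solving the 2×2 system: x ≈ 36.2, y ≈ -8.7 km.

x ≈ 36.2 km, y ≈ -8.7 km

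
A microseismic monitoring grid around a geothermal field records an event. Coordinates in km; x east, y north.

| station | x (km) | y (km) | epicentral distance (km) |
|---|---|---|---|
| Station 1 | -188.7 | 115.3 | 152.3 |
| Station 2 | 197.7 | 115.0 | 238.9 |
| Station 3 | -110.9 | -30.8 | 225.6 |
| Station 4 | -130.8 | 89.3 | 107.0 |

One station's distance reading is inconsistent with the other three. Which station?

Solve using three stations at a time. Using Station 1, Station 2, Station 4 (subtract circle equations pairwise → linear system) gives (x, y) ≈ (-39.3, 144.6).
Distances from that point to each station vs reported:
  Station 1: calculated 152.2 vs reported 152.3 → residual 0.1 km
  Station 2: calculated 238.9 vs reported 238.9 → residual 0.0 km
  Station 3: calculated 189.5 vs reported 225.6 → residual 36.1 km
  Station 4: calculated 106.9 vs reported 107.0 → residual 0.1 km
Station 1, Station 2, Station 4 are mutually consistent (residuals ≈ 0); Station 3 is off by 36.1 km.

Station 3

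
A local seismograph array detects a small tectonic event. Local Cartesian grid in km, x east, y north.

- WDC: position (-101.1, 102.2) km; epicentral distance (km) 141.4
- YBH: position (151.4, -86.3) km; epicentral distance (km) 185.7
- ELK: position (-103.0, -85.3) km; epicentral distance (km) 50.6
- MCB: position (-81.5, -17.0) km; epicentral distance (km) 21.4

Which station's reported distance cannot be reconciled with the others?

YBH

Solve using three stations at a time. Using WDC, ELK, MCB (subtract circle equations pairwise → linear system) gives (x, y) ≈ (-84.4, -38.2).
Distances from that point to each station vs reported:
  WDC: calculated 141.4 vs reported 141.4 → residual 0.0 km
  YBH: calculated 240.7 vs reported 185.7 → residual 55.0 km
  ELK: calculated 50.6 vs reported 50.6 → residual 0.0 km
  MCB: calculated 21.4 vs reported 21.4 → residual 0.0 km
WDC, ELK, MCB are mutually consistent (residuals ≈ 0); YBH is off by 55.0 km.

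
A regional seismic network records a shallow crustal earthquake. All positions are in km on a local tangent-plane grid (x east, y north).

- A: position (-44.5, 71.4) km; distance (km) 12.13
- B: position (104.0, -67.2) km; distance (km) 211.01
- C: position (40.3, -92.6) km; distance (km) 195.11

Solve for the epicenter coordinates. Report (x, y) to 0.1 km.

Circle about each station: (x + 44.5)² + (y − 71.4)² = 12.13²; (x − 104.0)² + (y + 67.2)² = 211.01²; (x − 40.3)² + (y + 92.6)² = 195.11².
Subtracting pairs of circle equations eliminates x²+y² and gives linear equations (the radical axes):
297.0 x − 277.2 y = -36124.45
169.6 x − 328.0 y = -34800.14
Solving the 2×2 system: x ≈ -43.7, y ≈ 83.5 km.

-43.7 km east, 83.5 km north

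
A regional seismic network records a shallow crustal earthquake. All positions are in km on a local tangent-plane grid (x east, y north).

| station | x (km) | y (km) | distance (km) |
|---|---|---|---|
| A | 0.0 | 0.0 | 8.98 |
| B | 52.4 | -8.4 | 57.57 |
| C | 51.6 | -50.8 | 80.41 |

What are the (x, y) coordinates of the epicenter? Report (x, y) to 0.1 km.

x ≈ -2.6 km, y ≈ 8.6 km

Circle about each station: x² + y² = 8.98²; (x − 52.4)² + (y + 8.4)² = 57.57²; (x − 51.6)² + (y + 50.8)² = 80.41².
Subtracting pairs of circle equations eliminates x²+y² and gives linear equations (the radical axes):
104.8 x − 16.8 y = -417.34
103.2 x − 101.6 y = -1141.93
Solving the 2×2 system: x ≈ -2.6, y ≈ 8.6 km.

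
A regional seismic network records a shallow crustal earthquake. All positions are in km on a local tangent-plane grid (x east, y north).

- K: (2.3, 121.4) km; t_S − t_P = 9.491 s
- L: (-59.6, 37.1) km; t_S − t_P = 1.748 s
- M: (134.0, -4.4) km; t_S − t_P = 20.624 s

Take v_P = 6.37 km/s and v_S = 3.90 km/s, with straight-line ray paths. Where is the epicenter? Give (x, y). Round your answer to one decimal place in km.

(-65.1, 53.8)

Distance from S−P lag: d = Δt · v_P v_S / (v_P − v_S) = Δt · (6.37·3.90)/(6.37−3.90) ≈ 10.0579·Δt.
So d_K = 95.46, d_L = 17.58, d_M = 207.43 km.
Circle about each station: (x − 2.3)² + (y − 121.4)² = 95.46²; (x + 59.6)² + (y − 37.1)² = 17.58²; (x − 134.0)² + (y + 4.4)² = 207.43².
Subtracting the K equation from the L and M equations removes the quadratic terms:
-123.8 x − 168.6 y = -1011.12
263.4 x − 251.6 y = -30682.48
Solving the 2×2 system: x ≈ -65.1, y ≈ 53.8 km.
Check against K (with the unrounded x, y): √((x − 2.3)²+(y − 121.4)²) = 95.46 ≈ 95.46 km. ✓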